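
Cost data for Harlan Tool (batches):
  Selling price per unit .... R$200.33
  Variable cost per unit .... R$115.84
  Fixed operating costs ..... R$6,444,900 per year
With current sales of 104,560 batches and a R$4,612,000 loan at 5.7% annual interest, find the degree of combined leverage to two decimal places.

4.15

Total contribution margin = 104,560 × R$84.49 = R$8,834,274.40.
Operating income = contribution − fixed costs = R$8,834,274.40 − R$6,444,900 = R$2,389,374.40. Interest = R$262,884.00.
DOL = R$8,834,274.40 ÷ R$2,389,374.40 = 3.6973; DFL = R$2,389,374.40 ÷ R$2,126,490.40 = 1.1236.
Combined leverage = 3.6973 × 1.1236 = 4.1543.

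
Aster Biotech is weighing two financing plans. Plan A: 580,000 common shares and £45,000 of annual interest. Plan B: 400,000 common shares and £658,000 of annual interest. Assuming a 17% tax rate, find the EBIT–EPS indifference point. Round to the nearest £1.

£2,020,222

At indifference, (EBIT − 45,000)(1 − t)/580,000 = (EBIT − 658,000)(1 − t)/400,000.
Cancelling (1 − t) and cross-multiplying: 400,000·(EBIT − 45,000) = 580,000·(EBIT − 658,000).
Solving, EBIT = (658,000·580,000 − 45,000·400,000) / (580,000 − 400,000) = 363,640,000,000 / 180,000 = 2,020,222.22.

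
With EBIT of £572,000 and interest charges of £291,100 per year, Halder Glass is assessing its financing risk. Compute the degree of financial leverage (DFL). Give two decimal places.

Interest = £291,100.00.
Degree of financial leverage = EBIT / (EBIT − interest) = £572,000 / £280,900.00 = 2.0363.

2.04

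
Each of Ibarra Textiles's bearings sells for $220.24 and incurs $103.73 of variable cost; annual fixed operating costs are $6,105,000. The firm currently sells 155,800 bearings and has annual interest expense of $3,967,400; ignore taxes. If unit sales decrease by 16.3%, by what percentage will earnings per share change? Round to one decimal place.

Contribution at this volume is 155,800 × $116.51 = $18,152,258.00.
Operating income = contribution − fixed costs = $18,152,258.00 − $6,105,000 = $12,047,258.00.
Interest = $3,967,400.00, so EBIT − I = $8,079,858.00.
DCL = total CM / (EBIT − I) = $18,152,258.00 / $8,079,858.00 = 2.2466.
%ΔEPS = DCL × %ΔSales = 2.2466 × -16.3% = -36.6%.

-36.6%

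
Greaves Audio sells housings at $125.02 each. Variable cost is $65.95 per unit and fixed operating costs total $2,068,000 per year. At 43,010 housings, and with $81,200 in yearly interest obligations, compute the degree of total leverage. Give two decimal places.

At 43,010 units, contribution = 43,010 × $59.07 = $2,540,600.70.
Subtracting fixed costs: EBIT = $2,540,600.70 − $2,068,000 = $472,600.70. Interest = $81,200.00, so EBIT − I = $391,400.70.
DCL = contribution ÷ (EBIT − I) = $2,540,600.70 ÷ $391,400.70 = 6.4910.

6.49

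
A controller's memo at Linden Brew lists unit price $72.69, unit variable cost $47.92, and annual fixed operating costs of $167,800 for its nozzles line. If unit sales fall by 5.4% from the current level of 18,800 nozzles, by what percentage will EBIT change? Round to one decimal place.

-8.4%

Contribution at this volume is 18,800 × $24.77 = $465,676.00.
Operating income = contribution − fixed costs = $465,676.00 − $167,800 = $297,876.00.
DOL = contribution ÷ EBIT = $465,676.00 ÷ $297,876.00 = 1.5633.
So EBIT moves 1.5633 × (-5.4%) = -8.4%.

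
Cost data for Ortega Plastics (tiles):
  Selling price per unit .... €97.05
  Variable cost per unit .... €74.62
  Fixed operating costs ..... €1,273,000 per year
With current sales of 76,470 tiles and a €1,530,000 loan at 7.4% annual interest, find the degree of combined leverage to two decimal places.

Total contribution margin = 76,470 × €22.43 = €1,715,222.10.
Subtracting fixed costs: EBIT = €1,715,222.10 − €1,273,000 = €442,222.10. Interest = €113,220.00.
DOL = €1,715,222.10 ÷ €442,222.10 = 3.8786; DFL = €442,222.10 ÷ €329,002.10 = 1.3441.
DCL = DOL × DFL = 3.8786 × 1.3441 = 5.2132.

5.21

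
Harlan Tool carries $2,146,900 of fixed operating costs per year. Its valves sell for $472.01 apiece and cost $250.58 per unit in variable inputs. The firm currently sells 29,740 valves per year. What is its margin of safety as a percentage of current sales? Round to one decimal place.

67.4%

Unit CM = price − variable cost = $472.01 − $250.58 = $221.43. Break-even units = $2,146,900 ÷ $221.43 = 9,695.61; break-even revenue = 9,695.61 × $472.01 = $4,576,427.17.
Actual sales revenue = 29,740 × $472.01 = $14,037,577.40.
Margin of safety = ($14,037,577.40 − $4,576,427.17) ÷ $14,037,577.40 = 67.4%.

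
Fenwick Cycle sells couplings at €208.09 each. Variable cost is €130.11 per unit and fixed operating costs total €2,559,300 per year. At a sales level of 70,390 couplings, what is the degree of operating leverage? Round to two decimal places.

1.87

Contribution at this volume is 70,390 × €77.98 = €5,489,012.20.
EBIT = €5,489,012.20 − €2,559,300 = €2,929,712.20.
So DOL = total CM / EBIT = €5,489,012.20 / €2,929,712.20 = 1.8736.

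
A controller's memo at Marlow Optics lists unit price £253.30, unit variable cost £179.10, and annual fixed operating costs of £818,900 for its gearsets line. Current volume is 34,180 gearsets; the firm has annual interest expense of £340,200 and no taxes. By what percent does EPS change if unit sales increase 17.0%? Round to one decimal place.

+31.3%

At 34,180 units, contribution = 34,180 × £74.20 = £2,536,156.00.
EBIT = £2,536,156.00 − £818,900 = £1,717,256.00.
Interest = £340,200.00, so EBIT − I = £1,377,056.00.
Degree of combined leverage = contribution ÷ (EBIT − I) = £2,536,156.00 ÷ £1,377,056.00 = 1.8417.
EPS therefore changes by 1.8417 × (+17.0%) = +31.3%.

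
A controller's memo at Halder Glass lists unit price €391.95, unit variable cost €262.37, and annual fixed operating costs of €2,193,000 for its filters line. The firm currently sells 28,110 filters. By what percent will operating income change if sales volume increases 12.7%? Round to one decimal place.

Contribution at this volume is 28,110 × €129.58 = €3,642,493.80.
Subtracting fixed costs: EBIT = €3,642,493.80 − €2,193,000 = €1,449,493.80.
Degree of operating leverage = €3,642,493.80 / €1,449,493.80 = 2.5129.
%ΔEBIT = DOL × %ΔSales = 2.5129 × +12.7% = +31.9%.

+31.9%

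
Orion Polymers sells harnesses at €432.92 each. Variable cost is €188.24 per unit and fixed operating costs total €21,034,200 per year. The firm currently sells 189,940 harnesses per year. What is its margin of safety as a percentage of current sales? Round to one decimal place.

Unit CM = price − variable cost = €432.92 − €188.24 = €244.68. Break-even units = €21,034,200 ÷ €244.68 = 85,966.16; break-even revenue = 85,966.16 × €432.92 = €37,216,469.94.
Actual sales revenue = 189,940 × €432.92 = €82,228,824.80.
Margin of safety = (€82,228,824.80 − €37,216,469.94) ÷ €82,228,824.80 = 54.7%.

54.7%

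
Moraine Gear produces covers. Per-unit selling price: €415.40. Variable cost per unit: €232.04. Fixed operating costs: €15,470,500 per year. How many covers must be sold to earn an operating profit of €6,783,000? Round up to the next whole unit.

Unit CM = price − variable cost = €415.40 − €232.04 = €183.36.
Units = (FC + target) / CM = (€15,470,500 + €6,783,000) / €183.36 = 121,365.07, so 121,366 covers.

121,366 covers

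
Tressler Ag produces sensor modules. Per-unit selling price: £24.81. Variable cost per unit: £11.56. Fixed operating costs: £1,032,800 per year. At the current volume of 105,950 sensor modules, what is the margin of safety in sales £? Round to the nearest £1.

£694,750

Each unit contributes £24.81 − £11.56 = £13.25. Break-even units = £1,032,800 ÷ £13.25 = 77,947.17; break-even revenue = 77,947.17 × £24.81 = £1,933,869.28.
Actual sales revenue = 105,950 × £24.81 = £2,628,619.50.
Margin of safety = £2,628,619.50 − £1,933,869.28 = £694,750.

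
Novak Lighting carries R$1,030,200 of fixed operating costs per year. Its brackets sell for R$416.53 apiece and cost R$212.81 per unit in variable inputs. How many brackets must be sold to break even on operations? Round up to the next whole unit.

5,057 brackets

Unit CM = price − variable cost = R$416.53 − R$212.81 = R$203.72.
Break-even Q = R$1,030,200 / R$203.72 = 5,056.94 → 5,057 brackets.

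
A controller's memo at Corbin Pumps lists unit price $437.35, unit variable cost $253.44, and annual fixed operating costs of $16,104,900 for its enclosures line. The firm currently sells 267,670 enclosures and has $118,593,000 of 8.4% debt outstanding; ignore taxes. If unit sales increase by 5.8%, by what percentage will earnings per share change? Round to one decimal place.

+12.3%

Total contribution margin = 267,670 × $183.91 = $49,227,189.70.
Operating income = contribution − fixed costs = $49,227,189.70 − $16,104,900 = $33,122,289.70.
Interest = $9,961,812.00, so EBIT − I = $23,160,477.70.
Degree of combined leverage = contribution ÷ (EBIT − I) = $49,227,189.70 ÷ $23,160,477.70 = 2.1255.
EPS therefore changes by 2.1255 × (+5.8%) = +12.3%.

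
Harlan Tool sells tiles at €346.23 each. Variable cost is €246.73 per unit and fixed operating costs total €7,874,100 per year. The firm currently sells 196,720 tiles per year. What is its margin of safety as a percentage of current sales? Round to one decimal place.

59.8%

Unit CM = price − variable cost = €346.23 − €246.73 = €99.50. Break-even units = €7,874,100 ÷ €99.50 = 79,136.68; break-even revenue = 79,136.68 × €346.23 = €27,399,493.90.
Actual sales revenue = 196,720 × €346.23 = €68,110,365.60.
Margin of safety = (€68,110,365.60 − €27,399,493.90) ÷ €68,110,365.60 = 59.8%.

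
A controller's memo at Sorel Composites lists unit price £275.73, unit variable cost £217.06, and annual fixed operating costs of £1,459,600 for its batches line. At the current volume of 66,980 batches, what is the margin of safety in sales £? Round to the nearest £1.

£11,608,748

Each unit contributes £275.73 − £217.06 = £58.67. Break-even units = £1,459,600 ÷ £58.67 = 24,878.13; break-even revenue = 24,878.13 × £275.73 = £6,859,647.32.
Current sales = 66,980 × £275.73 = £18,468,395.40.
Margin of safety = £18,468,395.40 − £6,859,647.32 = £11,608,748.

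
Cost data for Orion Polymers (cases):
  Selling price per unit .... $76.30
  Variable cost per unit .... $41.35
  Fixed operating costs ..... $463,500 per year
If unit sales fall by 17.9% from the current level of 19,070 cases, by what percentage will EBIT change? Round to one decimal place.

-58.8%

At 19,070 units, contribution = 19,070 × $34.95 = $666,496.50.
EBIT = $666,496.50 − $463,500 = $202,996.50.
Degree of operating leverage = $666,496.50 / $202,996.50 = 3.2833.
%ΔEBIT = DOL × %ΔSales = 3.2833 × -17.9% = -58.8%.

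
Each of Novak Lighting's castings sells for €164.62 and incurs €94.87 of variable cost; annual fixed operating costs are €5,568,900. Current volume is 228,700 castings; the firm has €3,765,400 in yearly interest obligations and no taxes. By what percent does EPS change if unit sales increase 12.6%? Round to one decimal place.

+30.4%

Contribution at this volume is 228,700 × €69.75 = €15,951,825.00.
Operating income = contribution − fixed costs = €15,951,825.00 − €5,568,900 = €10,382,925.00.
After interest of €3,765,400.00, pre-tax earnings = €6,617,525.00.
Degree of combined leverage = contribution ÷ (EBIT − I) = €15,951,825.00 ÷ €6,617,525.00 = 2.4105.
EPS therefore changes by 2.4105 × (+12.6%) = +30.4%.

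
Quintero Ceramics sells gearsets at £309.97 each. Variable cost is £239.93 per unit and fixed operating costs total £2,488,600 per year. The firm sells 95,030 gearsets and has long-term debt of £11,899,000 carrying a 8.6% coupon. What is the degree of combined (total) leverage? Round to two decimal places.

At 95,030 units, contribution = 95,030 × £70.04 = £6,655,901.20.
Subtracting fixed costs: EBIT = £6,655,901.20 − £2,488,600 = £4,167,301.20. Interest = £1,023,314.00.
DOL = £6,655,901.20 ÷ £4,167,301.20 = 1.5972; DFL = £4,167,301.20 ÷ £3,143,987.20 = 1.3255.
DCL = DOL × DFL = 1.5972 × 1.3255 = 2.1171.

2.12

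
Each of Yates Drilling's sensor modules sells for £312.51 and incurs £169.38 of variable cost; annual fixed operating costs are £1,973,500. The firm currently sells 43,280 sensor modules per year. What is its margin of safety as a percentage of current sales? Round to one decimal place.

68.1%

Unit CM = price − variable cost = £312.51 − £169.38 = £143.13. Break-even units = £1,973,500 ÷ £143.13 = 13,788.16; break-even revenue = 13,788.16 × £312.51 = £4,308,939.32.
Current sales = 43,280 × £312.51 = £13,525,432.80.
Margin of safety = (£13,525,432.80 − £4,308,939.32) ÷ £13,525,432.80 = 68.1%.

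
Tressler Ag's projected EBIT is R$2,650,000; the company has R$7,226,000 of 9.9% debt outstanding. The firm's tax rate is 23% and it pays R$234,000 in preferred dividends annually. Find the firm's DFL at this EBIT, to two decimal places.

Interest = R$715,374.00.
Pre-tax preferred-dividend burden = R$234,000 ÷ (1 − 0.23) = R$303,896.10.
DFL = EBIT ÷ [EBIT − I − D_p/(1−t)] = R$2,650,000 ÷ [R$2,650,000 − R$715,374.00 − R$303,896.10] = R$2,650,000 ÷ R$1,630,729.90 = 1.6250.

1.63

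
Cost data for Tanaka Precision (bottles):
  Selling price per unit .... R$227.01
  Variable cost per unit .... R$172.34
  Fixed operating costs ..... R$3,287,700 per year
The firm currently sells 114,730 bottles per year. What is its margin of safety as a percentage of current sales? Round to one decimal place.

Contribution margin per unit = R$227.01 − R$172.34 = R$54.67. Break-even units = R$3,287,700 ÷ R$54.67 = 60,137.19; break-even revenue = 60,137.19 × R$227.01 = R$13,651,742.77.
Current sales = 114,730 × R$227.01 = R$26,044,857.30.
Margin of safety = (R$26,044,857.30 − R$13,651,742.77) ÷ R$26,044,857.30 = 47.6%.

47.6%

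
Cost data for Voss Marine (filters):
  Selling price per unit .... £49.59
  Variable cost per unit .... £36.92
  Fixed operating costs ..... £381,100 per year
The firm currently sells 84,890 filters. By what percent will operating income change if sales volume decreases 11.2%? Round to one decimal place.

Contribution at this volume is 84,890 × £12.67 = £1,075,556.30.
Subtracting fixed costs: EBIT = £1,075,556.30 − £381,100 = £694,456.30.
So DOL = total CM / EBIT = £1,075,556.30 / £694,456.30 = 1.5488.
So EBIT moves 1.5488 × (-11.2%) = -17.3%.

-17.3%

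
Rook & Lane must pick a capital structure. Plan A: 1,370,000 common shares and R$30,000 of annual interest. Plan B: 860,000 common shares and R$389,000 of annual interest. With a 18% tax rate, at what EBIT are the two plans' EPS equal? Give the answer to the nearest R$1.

At indifference, (EBIT − 30,000)(1 − t)/1,370,000 = (EBIT − 389,000)(1 − t)/860,000.
The (1 − t) factor cancels: (EBIT − 30,000) × 860,000 = (EBIT − 389,000) × 1,370,000.
Solving, EBIT = (389,000·1,370,000 − 30,000·860,000) / (1,370,000 − 860,000) = 507,130,000,000 / 510,000 = 994,372.55.

R$994,373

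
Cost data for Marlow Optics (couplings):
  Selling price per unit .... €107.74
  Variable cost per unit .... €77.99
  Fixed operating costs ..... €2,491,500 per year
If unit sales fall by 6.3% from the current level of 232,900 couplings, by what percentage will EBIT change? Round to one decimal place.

At 232,900 units, contribution = 232,900 × €29.75 = €6,928,775.00.
EBIT = €6,928,775.00 − €2,491,500 = €4,437,275.00.
Degree of operating leverage = €6,928,775.00 / €4,437,275.00 = 1.5615.
Operating income changes by 1.5615 × -6.3% = -9.8%.

-9.8%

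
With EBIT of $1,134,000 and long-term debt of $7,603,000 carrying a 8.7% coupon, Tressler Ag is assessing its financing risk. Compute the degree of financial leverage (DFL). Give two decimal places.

2.40

Interest = $661,461.00.
Degree of financial leverage = EBIT / (EBIT − interest) = $1,134,000 / $472,539.00 = 2.3998.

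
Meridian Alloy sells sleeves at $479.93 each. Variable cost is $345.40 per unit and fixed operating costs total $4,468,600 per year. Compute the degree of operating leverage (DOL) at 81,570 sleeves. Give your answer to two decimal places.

1.69

At 81,570 units, contribution = 81,570 × $134.53 = $10,973,612.10.
Operating income = contribution − fixed costs = $10,973,612.10 − $4,468,600 = $6,505,012.10.
Degree of operating leverage = $10,973,612.10 / $6,505,012.10 = 1.6869.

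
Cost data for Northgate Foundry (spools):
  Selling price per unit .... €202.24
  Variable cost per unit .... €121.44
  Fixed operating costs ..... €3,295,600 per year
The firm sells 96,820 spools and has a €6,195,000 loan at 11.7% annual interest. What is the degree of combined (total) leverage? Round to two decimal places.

2.06

At 96,820 units, contribution = 96,820 × €80.80 = €7,823,056.00.
Subtracting fixed costs: EBIT = €7,823,056.00 − €3,295,600 = €4,527,456.00. Interest = €724,815.00.
DOL = €7,823,056.00 ÷ €4,527,456.00 = 1.7279; DFL = €4,527,456.00 ÷ €3,802,641.00 = 1.1906.
DCL = DOL × DFL = 1.7279 × 1.1906 = 2.0572.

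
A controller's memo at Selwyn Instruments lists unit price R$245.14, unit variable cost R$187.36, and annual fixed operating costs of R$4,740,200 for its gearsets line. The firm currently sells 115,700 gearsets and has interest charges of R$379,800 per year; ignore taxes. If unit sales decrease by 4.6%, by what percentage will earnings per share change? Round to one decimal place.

-19.6%

At 115,700 units, contribution = 115,700 × R$57.78 = R$6,685,146.00.
EBIT = R$6,685,146.00 − R$4,740,200 = R$1,944,946.00.
Interest = R$379,800.00, so EBIT − I = R$1,565,146.00.
DCL = total CM / (EBIT − I) = R$6,685,146.00 / R$1,565,146.00 = 4.2713.
%ΔEPS = DCL × %ΔSales = 4.2713 × -4.6% = -19.6%.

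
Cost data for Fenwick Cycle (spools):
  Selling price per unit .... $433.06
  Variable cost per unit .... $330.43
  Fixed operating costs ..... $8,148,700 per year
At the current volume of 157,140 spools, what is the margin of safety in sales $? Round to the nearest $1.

Each unit contributes $433.06 − $330.43 = $102.63. Break-even units = $8,148,700 ÷ $102.63 = 79,398.81; break-even revenue = 79,398.81 × $433.06 = $34,384,449.21.
Current sales = 157,140 × $433.06 = $68,051,048.40.
Margin of safety = $68,051,048.40 − $34,384,449.21 = $33,666,599.

$33,666,599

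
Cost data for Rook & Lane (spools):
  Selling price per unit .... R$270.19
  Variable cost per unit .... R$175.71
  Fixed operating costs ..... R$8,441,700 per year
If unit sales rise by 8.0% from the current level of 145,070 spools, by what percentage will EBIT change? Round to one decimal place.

Total contribution margin = 145,070 × R$94.48 = R$13,706,213.60.
Operating income = contribution − fixed costs = R$13,706,213.60 − R$8,441,700 = R$5,264,513.60.
Degree of operating leverage = R$13,706,213.60 / R$5,264,513.60 = 2.6035.
Operating income changes by 2.6035 × +8.0% = +20.8%.

+20.8%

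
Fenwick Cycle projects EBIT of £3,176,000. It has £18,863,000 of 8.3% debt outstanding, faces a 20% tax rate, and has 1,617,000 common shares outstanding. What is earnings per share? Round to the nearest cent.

Interest = £1,565,629.00, so EBT = £3,176,000 − £1,565,629.00 = £1,610,371.00.
After tax at 20%: net income = £1,610,371.00 × 0.80 = £1,288,296.80.
EPS = £1,288,296.80 ÷ 1,617,000 = £0.80.

£0.80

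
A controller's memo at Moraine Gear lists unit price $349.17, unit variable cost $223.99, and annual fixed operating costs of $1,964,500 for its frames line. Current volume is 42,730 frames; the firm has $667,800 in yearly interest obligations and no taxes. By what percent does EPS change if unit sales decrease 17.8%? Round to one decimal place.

Contribution at this volume is 42,730 × $125.18 = $5,348,941.40.
Operating income = contribution − fixed costs = $5,348,941.40 − $1,964,500 = $3,384,441.40.
After interest of $667,800.00, pre-tax earnings = $2,716,641.40.
DCL = total CM / (EBIT − I) = $5,348,941.40 / $2,716,641.40 = 1.9690.
EPS therefore changes by 1.9690 × (-17.8%) = -35.0%.

-35.0%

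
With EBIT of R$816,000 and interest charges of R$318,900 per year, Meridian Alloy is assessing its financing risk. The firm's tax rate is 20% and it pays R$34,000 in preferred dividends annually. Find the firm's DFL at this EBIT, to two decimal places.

1.79

Annual interest charges come to R$318,900.00.
Pre-tax preferred-dividend burden = R$34,000 ÷ (1 − 0.20) = R$42,500.00.
DFL = EBIT ÷ [EBIT − I − D_p/(1−t)] = R$816,000 ÷ [R$816,000 − R$318,900.00 − R$42,500.00] = R$816,000 ÷ R$454,600.00 = 1.7950.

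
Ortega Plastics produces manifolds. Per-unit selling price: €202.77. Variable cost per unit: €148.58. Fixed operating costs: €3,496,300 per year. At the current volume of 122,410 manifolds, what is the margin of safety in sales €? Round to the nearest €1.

Unit CM = price − variable cost = €202.77 − €148.58 = €54.19. Break-even units = €3,496,300 ÷ €54.19 = 64,519.28; break-even revenue = 64,519.28 × €202.77 = €13,082,575.22.
Current sales = 122,410 × €202.77 = €24,821,075.70.
Margin of safety = €24,821,075.70 − €13,082,575.22 = €11,738,500.

€11,738,500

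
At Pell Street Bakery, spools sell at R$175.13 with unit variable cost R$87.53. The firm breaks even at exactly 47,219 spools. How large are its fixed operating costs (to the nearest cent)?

Each unit contributes R$175.13 − R$87.53 = R$87.60.
Since BE = FC / CM, FC = 47,219 × R$87.60 = R$4,136,384.40.

R$4,136,384.40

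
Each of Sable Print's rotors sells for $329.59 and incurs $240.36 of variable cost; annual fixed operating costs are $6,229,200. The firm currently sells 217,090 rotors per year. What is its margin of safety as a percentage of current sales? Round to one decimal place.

Each unit contributes $329.59 − $240.36 = $89.23. Break-even units = $6,229,200 ÷ $89.23 = 69,810.60; break-even revenue = 69,810.60 × $329.59 = $23,008,876.25.
Current sales = 217,090 × $329.59 = $71,550,693.10.
Margin of safety = ($71,550,693.10 − $23,008,876.25) ÷ $71,550,693.10 = 67.8%.

67.8%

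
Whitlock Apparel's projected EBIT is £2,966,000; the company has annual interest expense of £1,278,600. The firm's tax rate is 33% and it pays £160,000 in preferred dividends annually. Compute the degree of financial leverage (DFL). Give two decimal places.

Interest = £1,278,600.00.
Preferred dividends grossed up pre-tax: £160,000 / (1 − 0.33) = £238,805.97.
DFL = EBIT ÷ [EBIT − I − D_p/(1−t)] = £2,966,000 ÷ [£2,966,000 − £1,278,600.00 − £238,805.97] = £2,966,000 ÷ £1,448,594.03 = 2.0475.

2.05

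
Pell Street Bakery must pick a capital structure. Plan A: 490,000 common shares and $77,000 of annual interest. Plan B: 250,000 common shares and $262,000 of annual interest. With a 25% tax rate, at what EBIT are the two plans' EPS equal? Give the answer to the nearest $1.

At indifference, (EBIT − 77,000)(1 − t)/490,000 = (EBIT − 262,000)(1 − t)/250,000.
Cancelling (1 − t) and cross-multiplying: 250,000·(EBIT − 77,000) = 490,000·(EBIT − 262,000).
EBIT × (490,000 − 250,000) = 262,000 × 490,000 − 77,000 × 250,000 = 109,130,000,000, so EBIT = 109,130,000,000 ÷ 240,000 = 454,708.33.

$454,708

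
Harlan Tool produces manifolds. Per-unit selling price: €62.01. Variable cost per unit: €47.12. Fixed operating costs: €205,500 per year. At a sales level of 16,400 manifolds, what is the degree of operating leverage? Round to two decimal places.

6.31

Total contribution margin = 16,400 × €14.89 = €244,196.00.
Subtracting fixed costs: EBIT = €244,196.00 − €205,500 = €38,696.00.
DOL = contribution ÷ EBIT = €244,196.00 ÷ €38,696.00 = 6.3106.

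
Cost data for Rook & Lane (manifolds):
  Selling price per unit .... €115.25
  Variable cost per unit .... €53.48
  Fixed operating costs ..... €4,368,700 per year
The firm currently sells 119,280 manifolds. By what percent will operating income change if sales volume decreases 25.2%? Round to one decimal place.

Total contribution margin = 119,280 × €61.77 = €7,367,925.60.
EBIT = €7,367,925.60 − €4,368,700 = €2,999,225.60.
Degree of operating leverage = €7,367,925.60 / €2,999,225.60 = 2.4566.
So EBIT moves 2.4566 × (-25.2%) = -61.9%.

-61.9%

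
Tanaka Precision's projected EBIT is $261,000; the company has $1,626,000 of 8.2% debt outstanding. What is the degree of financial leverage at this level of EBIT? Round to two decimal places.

2.04

Annual interest charges come to $133,332.00.
Degree of financial leverage = EBIT / (EBIT − interest) = $261,000 / $127,668.00 = 2.0444.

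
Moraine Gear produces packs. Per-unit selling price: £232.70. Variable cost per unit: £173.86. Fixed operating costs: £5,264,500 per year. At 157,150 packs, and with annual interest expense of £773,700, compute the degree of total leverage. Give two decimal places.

2.88

Contribution at this volume is 157,150 × £58.84 = £9,246,706.00.
Subtracting fixed costs: EBIT = £9,246,706.00 − £5,264,500 = £3,982,206.00. Interest = £773,700.00, so EBIT − I = £3,208,506.00.
Degree of total leverage = total CM / (EBIT − interest) = £9,246,706.00 / £3,208,506.00 = 2.8819.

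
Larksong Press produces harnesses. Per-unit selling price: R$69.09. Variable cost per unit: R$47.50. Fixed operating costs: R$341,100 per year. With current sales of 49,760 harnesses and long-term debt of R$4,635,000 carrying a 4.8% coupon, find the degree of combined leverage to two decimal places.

Total contribution margin = 49,760 × R$21.59 = R$1,074,318.40.
Operating income = contribution − fixed costs = R$1,074,318.40 − R$341,100 = R$733,218.40. Interest = R$222,480.00.
DOL = R$1,074,318.40 ÷ R$733,218.40 = 1.4652; DFL = R$733,218.40 ÷ R$510,738.40 = 1.4356.
Combined leverage = 1.4652 × 1.4356 = 2.1034.

2.10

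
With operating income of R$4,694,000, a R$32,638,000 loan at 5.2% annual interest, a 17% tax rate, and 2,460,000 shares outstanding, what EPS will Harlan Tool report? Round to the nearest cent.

R$1.01

Pre-tax income = R$4,694,000 − R$1,697,176.00 = R$2,996,824.00.
Net income = R$2,996,824.00 × (1 − 0.17) = R$2,487,363.92.
Per share: R$2,487,363.92 / 2,460,000 shares = R$1.01.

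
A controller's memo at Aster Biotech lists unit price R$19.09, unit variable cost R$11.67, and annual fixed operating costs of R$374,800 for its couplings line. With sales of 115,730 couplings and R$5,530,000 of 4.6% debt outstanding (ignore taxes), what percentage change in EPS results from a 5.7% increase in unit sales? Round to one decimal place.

+21.3%

Total contribution margin = 115,730 × R$7.42 = R$858,716.60.
Subtracting fixed costs: EBIT = R$858,716.60 − R$374,800 = R$483,916.60.
After interest of R$254,380.00, pre-tax earnings = R$229,536.60.
Degree of combined leverage = contribution ÷ (EBIT − I) = R$858,716.60 ÷ R$229,536.60 = 3.7411.
%ΔEPS = DCL × %ΔSales = 3.7411 × +5.7% = +21.3%.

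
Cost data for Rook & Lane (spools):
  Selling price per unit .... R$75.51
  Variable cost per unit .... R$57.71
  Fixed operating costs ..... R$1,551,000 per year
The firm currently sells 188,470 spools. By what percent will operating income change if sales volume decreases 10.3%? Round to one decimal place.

-19.2%

Contribution at this volume is 188,470 × R$17.80 = R$3,354,766.00.
EBIT = R$3,354,766.00 − R$1,551,000 = R$1,803,766.00.
So DOL = total CM / EBIT = R$3,354,766.00 / R$1,803,766.00 = 1.8599.
Operating income changes by 1.8599 × -10.3% = -19.2%.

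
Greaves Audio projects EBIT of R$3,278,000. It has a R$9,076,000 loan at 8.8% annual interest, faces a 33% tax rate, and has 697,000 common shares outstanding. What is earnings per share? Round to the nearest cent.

Pre-tax income = R$3,278,000 − R$798,688.00 = R$2,479,312.00.
Net income = R$2,479,312.00 × (1 − 0.33) = R$1,661,139.04.
EPS = R$1,661,139.04 ÷ 697,000 = R$2.38.

R$2.38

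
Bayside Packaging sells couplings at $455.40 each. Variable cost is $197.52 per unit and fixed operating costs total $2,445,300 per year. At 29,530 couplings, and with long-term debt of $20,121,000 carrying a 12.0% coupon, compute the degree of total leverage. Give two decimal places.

2.76

At 29,530 units, contribution = 29,530 × $257.88 = $7,615,196.40.
EBIT = $7,615,196.40 − $2,445,300 = $5,169,896.40. Interest = $2,414,520.00, so EBIT − I = $2,755,376.40.
Degree of total leverage = total CM / (EBIT − interest) = $7,615,196.40 / $2,755,376.40 = 2.7638.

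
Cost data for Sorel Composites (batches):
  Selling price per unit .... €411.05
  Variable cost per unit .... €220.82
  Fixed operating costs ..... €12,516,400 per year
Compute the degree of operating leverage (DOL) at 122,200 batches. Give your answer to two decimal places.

Contribution at this volume is 122,200 × €190.23 = €23,246,106.00.
Operating income = contribution − fixed costs = €23,246,106.00 − €12,516,400 = €10,729,706.00.
So DOL = total CM / EBIT = €23,246,106.00 / €10,729,706.00 = 2.1665.

2.17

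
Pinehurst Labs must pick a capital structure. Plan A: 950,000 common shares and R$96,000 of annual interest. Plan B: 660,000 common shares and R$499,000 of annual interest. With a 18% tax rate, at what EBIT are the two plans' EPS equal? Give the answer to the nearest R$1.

R$1,416,172

Set EPS_A = EPS_B: (EBIT − R$96,000)(1 − 0.18) ÷ 950,000 = (EBIT − R$499,000)(1 − 0.18) ÷ 660,000.
The (1 − t) factor cancels: (EBIT − 96,000) × 660,000 = (EBIT − 499,000) × 950,000.
EBIT × (950,000 − 660,000) = 499,000 × 950,000 − 96,000 × 660,000 = 410,690,000,000, so EBIT = 410,690,000,000 ÷ 290,000 = 1,416,172.41.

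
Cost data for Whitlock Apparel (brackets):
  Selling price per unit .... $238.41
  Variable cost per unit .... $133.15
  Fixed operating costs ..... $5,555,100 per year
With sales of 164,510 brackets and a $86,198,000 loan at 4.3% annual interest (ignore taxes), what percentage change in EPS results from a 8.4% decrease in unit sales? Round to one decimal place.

-18.1%

Total contribution margin = 164,510 × $105.26 = $17,316,322.60.
EBIT = $17,316,322.60 − $5,555,100 = $11,761,222.60.
After interest of $3,706,514.00, pre-tax earnings = $8,054,708.60.
Degree of combined leverage = contribution ÷ (EBIT − I) = $17,316,322.60 ÷ $8,054,708.60 = 2.1498.
%ΔEPS = DCL × %ΔSales = 2.1498 × -8.4% = -18.1%.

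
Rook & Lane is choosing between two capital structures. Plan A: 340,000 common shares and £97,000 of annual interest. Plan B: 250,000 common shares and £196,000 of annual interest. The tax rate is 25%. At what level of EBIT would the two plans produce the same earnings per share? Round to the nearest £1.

At indifference, (EBIT − 97,000)(1 − t)/340,000 = (EBIT − 196,000)(1 − t)/250,000.
The (1 − t) factor cancels: (EBIT − 97,000) × 250,000 = (EBIT − 196,000) × 340,000.
Solving, EBIT = (196,000·340,000 − 97,000·250,000) / (340,000 − 250,000) = 42,390,000,000 / 90,000 = 471,000.00.

£471,000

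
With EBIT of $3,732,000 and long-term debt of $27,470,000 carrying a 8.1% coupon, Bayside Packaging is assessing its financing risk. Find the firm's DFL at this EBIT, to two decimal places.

2.48

Interest = $2,225,070.00.
Degree of financial leverage = EBIT / (EBIT − interest) = $3,732,000 / $1,506,930.00 = 2.4766.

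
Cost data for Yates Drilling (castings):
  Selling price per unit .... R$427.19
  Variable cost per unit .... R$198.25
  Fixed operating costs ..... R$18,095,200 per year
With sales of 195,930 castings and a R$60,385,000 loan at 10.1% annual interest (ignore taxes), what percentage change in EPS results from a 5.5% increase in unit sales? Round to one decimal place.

Total contribution margin = 195,930 × R$228.94 = R$44,856,214.20.
EBIT = R$44,856,214.20 − R$18,095,200 = R$26,761,014.20.
After interest of R$6,098,885.00, pre-tax earnings = R$20,662,129.20.
Degree of combined leverage = contribution ÷ (EBIT − I) = R$44,856,214.20 ÷ R$20,662,129.20 = 2.1709.
%ΔEPS = DCL × %ΔSales = 2.1709 × +5.5% = +11.9%.

+11.9%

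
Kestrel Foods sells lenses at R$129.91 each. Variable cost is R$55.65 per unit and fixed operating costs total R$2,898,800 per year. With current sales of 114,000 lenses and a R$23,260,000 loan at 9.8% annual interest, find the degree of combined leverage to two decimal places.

Total contribution margin = 114,000 × R$74.26 = R$8,465,640.00.
EBIT = R$8,465,640.00 − R$2,898,800 = R$5,566,840.00. Interest = R$2,279,480.00.
DOL = R$8,465,640.00 ÷ R$5,566,840.00 = 1.5207; DFL = R$5,566,840.00 ÷ R$3,287,360.00 = 1.6934.
Combined leverage = 1.5207 × 1.6934 = 2.5752.

2.58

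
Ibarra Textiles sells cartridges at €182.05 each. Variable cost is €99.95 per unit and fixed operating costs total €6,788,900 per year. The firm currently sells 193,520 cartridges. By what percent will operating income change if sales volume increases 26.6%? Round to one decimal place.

Contribution at this volume is 193,520 × €82.10 = €15,887,992.00.
Operating income = contribution − fixed costs = €15,887,992.00 − €6,788,900 = €9,099,092.00.
DOL = contribution ÷ EBIT = €15,887,992.00 ÷ €9,099,092.00 = 1.7461.
So EBIT moves 1.7461 × (+26.6%) = +46.4%.

+46.4%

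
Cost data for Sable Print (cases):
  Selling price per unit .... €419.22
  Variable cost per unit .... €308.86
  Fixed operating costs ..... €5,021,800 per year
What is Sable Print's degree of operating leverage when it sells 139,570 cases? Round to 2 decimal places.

Contribution at this volume is 139,570 × €110.36 = €15,402,945.20.
Subtracting fixed costs: EBIT = €15,402,945.20 − €5,021,800 = €10,381,145.20.
Degree of operating leverage = €15,402,945.20 / €10,381,145.20 = 1.4837.

1.48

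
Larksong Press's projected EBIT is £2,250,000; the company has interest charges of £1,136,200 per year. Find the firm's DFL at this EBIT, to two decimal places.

2.02

Interest = £1,136,200.00.
DFL = EBIT ÷ (EBIT − I) = £2,250,000 ÷ (£2,250,000 − £1,136,200.00) = £2,250,000 ÷ £1,113,800.00 = 2.0201.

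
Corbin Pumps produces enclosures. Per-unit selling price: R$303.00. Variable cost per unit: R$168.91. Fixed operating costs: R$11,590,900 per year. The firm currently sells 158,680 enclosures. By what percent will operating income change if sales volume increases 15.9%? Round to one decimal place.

+34.9%

Total contribution margin = 158,680 × R$134.09 = R$21,277,401.20.
Subtracting fixed costs: EBIT = R$21,277,401.20 − R$11,590,900 = R$9,686,501.20.
DOL = contribution ÷ EBIT = R$21,277,401.20 ÷ R$9,686,501.20 = 2.1966.
%ΔEBIT = DOL × %ΔSales = 2.1966 × +15.9% = +34.9%.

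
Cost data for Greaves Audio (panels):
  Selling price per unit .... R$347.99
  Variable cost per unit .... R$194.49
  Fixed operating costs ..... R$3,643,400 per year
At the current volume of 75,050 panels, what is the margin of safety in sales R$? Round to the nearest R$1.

R$17,856,931

Unit CM = price − variable cost = R$347.99 − R$194.49 = R$153.50. Break-even units = R$3,643,400 ÷ R$153.50 = 23,735.50; break-even revenue = 23,735.50 × R$347.99 = R$8,259,718.35.
Actual sales revenue = 75,050 × R$347.99 = R$26,116,649.50.
Margin of safety = R$26,116,649.50 − R$8,259,718.35 = R$17,856,931.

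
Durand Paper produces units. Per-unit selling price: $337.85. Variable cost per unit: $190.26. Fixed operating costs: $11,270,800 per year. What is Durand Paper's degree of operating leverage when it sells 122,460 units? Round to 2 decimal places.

2.66

At 122,460 units, contribution = 122,460 × $147.59 = $18,073,871.40.
Subtracting fixed costs: EBIT = $18,073,871.40 − $11,270,800 = $6,803,071.40.
DOL = contribution ÷ EBIT = $18,073,871.40 ÷ $6,803,071.40 = 2.6567.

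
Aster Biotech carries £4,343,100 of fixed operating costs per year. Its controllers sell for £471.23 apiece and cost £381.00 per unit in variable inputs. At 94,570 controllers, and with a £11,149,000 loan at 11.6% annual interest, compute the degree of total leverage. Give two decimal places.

2.95

Contribution at this volume is 94,570 × £90.23 = £8,533,051.10.
EBIT = £8,533,051.10 − £4,343,100 = £4,189,951.10. Interest = £1,293,284.00.
DOL = £8,533,051.10 ÷ £4,189,951.10 = 2.0366; DFL = £4,189,951.10 ÷ £2,896,667.10 = 1.4465.
DCL = DOL × DFL = 2.0366 × 1.4465 = 2.9459.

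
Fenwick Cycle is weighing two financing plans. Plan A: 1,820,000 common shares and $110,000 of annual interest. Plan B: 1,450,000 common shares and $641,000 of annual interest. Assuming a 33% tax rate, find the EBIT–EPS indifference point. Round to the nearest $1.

$2,721,946

At indifference, (EBIT − 110,000)(1 − t)/1,820,000 = (EBIT − 641,000)(1 − t)/1,450,000.
The (1 − t) factor cancels: (EBIT − 110,000) × 1,450,000 = (EBIT − 641,000) × 1,820,000.
EBIT × (1,820,000 − 1,450,000) = 641,000 × 1,820,000 − 110,000 × 1,450,000 = 1,007,120,000,000, so EBIT = 1,007,120,000,000 ÷ 370,000 = 2,721,945.95.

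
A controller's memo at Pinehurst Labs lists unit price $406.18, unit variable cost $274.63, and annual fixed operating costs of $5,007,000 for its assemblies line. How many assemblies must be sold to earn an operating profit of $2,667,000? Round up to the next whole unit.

Contribution margin per unit = $406.18 − $274.63 = $131.55.
Need Q such that Q × $131.55 − $5,007,000 = $2,667,000, i.e. Q = $7,674,000 / $131.55 = 58,335.23 → 58,336.

58,336 assemblies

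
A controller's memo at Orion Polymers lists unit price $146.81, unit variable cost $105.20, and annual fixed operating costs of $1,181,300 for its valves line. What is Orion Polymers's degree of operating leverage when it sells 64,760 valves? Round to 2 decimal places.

Total contribution margin = 64,760 × $41.61 = $2,694,663.60.
Operating income = contribution − fixed costs = $2,694,663.60 − $1,181,300 = $1,513,363.60.
Degree of operating leverage = $2,694,663.60 / $1,513,363.60 = 1.7806.

1.78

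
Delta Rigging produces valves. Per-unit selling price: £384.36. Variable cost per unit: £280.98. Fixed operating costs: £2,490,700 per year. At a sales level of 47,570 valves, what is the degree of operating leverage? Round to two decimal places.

2.03

At 47,570 units, contribution = 47,570 × £103.38 = £4,917,786.60.
Operating income = contribution − fixed costs = £4,917,786.60 − £2,490,700 = £2,427,086.60.
DOL = contribution ÷ EBIT = £4,917,786.60 ÷ £2,427,086.60 = 2.0262.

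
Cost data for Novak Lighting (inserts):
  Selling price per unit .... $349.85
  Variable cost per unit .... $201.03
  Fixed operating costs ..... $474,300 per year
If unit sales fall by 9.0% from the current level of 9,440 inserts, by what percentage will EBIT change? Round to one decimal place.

-13.6%

Total contribution margin = 9,440 × $148.82 = $1,404,860.80.
EBIT = $1,404,860.80 − $474,300 = $930,560.80.
DOL = contribution ÷ EBIT = $1,404,860.80 ÷ $930,560.80 = 1.5097.
%ΔEBIT = DOL × %ΔSales = 1.5097 × -9.0% = -13.6%.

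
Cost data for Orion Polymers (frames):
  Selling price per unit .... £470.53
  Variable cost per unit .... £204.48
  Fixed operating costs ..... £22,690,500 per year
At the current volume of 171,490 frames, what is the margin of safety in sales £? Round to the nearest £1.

£40,561,286

Contribution margin per unit = £470.53 − £204.48 = £266.05. Break-even units = £22,690,500 ÷ £266.05 = 85,286.60; break-even revenue = 85,286.60 × £470.53 = £40,129,904.02.
Current sales = 171,490 × £470.53 = £80,691,189.70.
Margin of safety = £80,691,189.70 − £40,129,904.02 = £40,561,286.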